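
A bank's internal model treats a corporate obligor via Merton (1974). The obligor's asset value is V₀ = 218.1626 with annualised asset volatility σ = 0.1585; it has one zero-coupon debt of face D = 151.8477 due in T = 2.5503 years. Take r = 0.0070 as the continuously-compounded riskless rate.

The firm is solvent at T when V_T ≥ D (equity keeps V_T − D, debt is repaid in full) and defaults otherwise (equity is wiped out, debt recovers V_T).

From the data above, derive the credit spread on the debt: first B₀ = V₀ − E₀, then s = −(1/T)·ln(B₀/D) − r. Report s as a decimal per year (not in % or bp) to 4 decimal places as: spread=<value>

Equity is a call on the firm's assets struck at D = 151.8477:
d₁ = [ln(V₀/D) + (r + σ²/2)T] / (σ√T)
   = [ln(218.1626/151.8477) + (0.0070 + 0.5·0.1585²)·2.5503] / (0.1585·√2.5503)
   = [0.362363 + 0.049887] / 0.253119 = 1.628677
d₂ = d₁ − σ√T = 1.628677 − 0.253119 = 1.375558
N(d₁) = 0.948309,  N(d₂) = 0.915521,  e^(−rT) = 0.982306
E₀ = V₀·N(d₁) − D·e^(−rT)·N(d₂)
   = 218.1626·0.948309 − 151.8477·0.982306·0.915521 = 70.325677
B₀ = V₀ − E₀ = 218.1626 − 70.325677 = 147.836923
spread = −(1/T)·ln(B₀/D) − r = −(1/2.5503)·ln(147.836923/151.8477) − 0.0070 = 0.00349612

spread=0.0035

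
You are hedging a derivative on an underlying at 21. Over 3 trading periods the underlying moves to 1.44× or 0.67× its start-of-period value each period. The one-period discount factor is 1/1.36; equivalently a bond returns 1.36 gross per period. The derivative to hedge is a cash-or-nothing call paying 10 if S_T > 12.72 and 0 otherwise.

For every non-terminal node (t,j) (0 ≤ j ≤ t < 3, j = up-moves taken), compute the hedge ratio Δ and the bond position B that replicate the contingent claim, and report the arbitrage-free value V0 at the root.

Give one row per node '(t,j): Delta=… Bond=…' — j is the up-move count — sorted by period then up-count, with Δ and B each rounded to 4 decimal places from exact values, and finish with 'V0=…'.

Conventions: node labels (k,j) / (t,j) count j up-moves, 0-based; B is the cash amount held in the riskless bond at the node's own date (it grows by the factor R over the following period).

(0,0): Delta=0.0036 Bond=3.8952
(1,0): Delta=0.0705 Bond=4.3561
(1,1): Delta=0.0000 Bond=5.4066
(2,0): Delta=1.3777 Bond=-6.3980
(2,1): Delta=0.0000 Bond=7.3529
(2,2): Delta=0.0000 Bond=7.3529
V0=3.9710

No-arbitrage ⇒ martingale measure with p* = (R−d)/(u−d) = 0.8961.
At maturity the claim pays: V(3,0)=0.0000, V(3,1)=10.0000, V(3,2)=10.0000, V(3,3)=10.0000
Node (2,0) S=9.4269: V=(p*·10.0000+(1−p*)·0.0000)/1.36=6.5890; Δ=(10.0000−0.0000)/(13.5747−6.3160)=1.3777; B=V−Δ·S=-6.3980
Node (2,1) S=20.2608: V=(p*·10.0000+(1−p*)·10.0000)/1.36=7.3529; Δ=(10.0000−10.0000)/(29.1756−13.5747)=0.0000; B=V−Δ·S=7.3529
Node (2,2) S=43.5456: V=(p*·10.0000+(1−p*)·10.0000)/1.36=7.3529; Δ=(10.0000−10.0000)/(62.7057−29.1756)=0.0000; B=V−Δ·S=7.3529
Node (1,0) S=14.0700: V=(p*·7.3529+(1−p*)·6.5890)/1.36=5.3482; Δ=(7.3529−6.5890)/(20.2608−9.4269)=0.0705; B=V−Δ·S=4.3561
Node (1,1) S=30.2400: V=(p*·7.3529+(1−p*)·7.3529)/1.36=5.4066; Δ=(7.3529−7.3529)/(43.5456−20.2608)=0.0000; B=V−Δ·S=5.4066
Node (0,0) S=21.0000: V=(p*·5.4066+(1−p*)·5.3482)/1.36=3.9710; Δ=(5.4066−5.3482)/(30.2400−14.0700)=0.0036; B=V−Δ·S=3.8952
As a check, the time-0 holding Δ(0,0)·S0 + B(0,0) comes to 3.9710 — exactly V0.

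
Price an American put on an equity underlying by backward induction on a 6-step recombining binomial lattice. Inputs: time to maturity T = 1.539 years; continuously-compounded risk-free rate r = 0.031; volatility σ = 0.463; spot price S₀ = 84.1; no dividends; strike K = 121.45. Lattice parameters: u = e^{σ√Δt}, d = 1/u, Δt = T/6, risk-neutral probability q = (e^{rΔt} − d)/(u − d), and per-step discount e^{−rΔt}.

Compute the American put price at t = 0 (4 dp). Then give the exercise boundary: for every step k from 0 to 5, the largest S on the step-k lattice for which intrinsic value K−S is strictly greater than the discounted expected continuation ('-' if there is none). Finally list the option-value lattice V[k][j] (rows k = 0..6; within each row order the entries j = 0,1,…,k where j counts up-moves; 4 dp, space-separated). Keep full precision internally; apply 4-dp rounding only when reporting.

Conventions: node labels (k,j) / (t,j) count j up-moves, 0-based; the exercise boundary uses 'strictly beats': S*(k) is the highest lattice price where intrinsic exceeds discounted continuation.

price = 43.3863
boundary = - - 52.6163 66.5209 52.6163 66.5209
tree:
43.3863
55.7089 29.5891
68.8337 41.1790 16.4171
79.8319 54.9291 25.6575 5.7902
88.5311 68.8337 38.6348 10.7786 0.0000
95.4120 79.8319 54.9291 20.0644 0.0000 0.0000
100.8546 88.5311 68.8337 37.3500 0.0000 0.0000 0.0000

Δt=0.25650  u=1.26426  d=0.79097  q=0.45851  discount=0.99208
step 6 (expiry): payoffs max(K−S,0) = 100.8546 88.5311 68.8337 37.3500 0.0000 0.0000 0.0000
step 5: (k=5,j=0): S=26.0380, K−S=95.4120, hold=94.4502 ⇒ V=95.4120 exercise | (k=5,j=1): S=41.6181, K−S=79.8319, hold=78.8700 ⇒ V=79.8319 exercise | (k=5,j=2): S=66.5209, K−S=54.9291, hold=53.9672 ⇒ V=54.9291 exercise | (k=5,j=3): S=106.3246, K−S=15.1254, hold=20.0644 ⇒ V=20.0644 continue | (k=5,j=4): S=169.9454, K−S=0.0000, hold=0.0000 ⇒ V=0.0000 continue | (k=5,j=5): S=271.6345, K−S=0.0000, hold=0.0000 ⇒ V=0.0000 continue  boundary S*=66.5209
step 4: (k=4,j=0): S=32.9189, K−S=88.5311, hold=87.5693 ⇒ V=88.5311 exercise | (k=4,j=1): S=52.6163, K−S=68.8337, hold=67.8718 ⇒ V=68.8337 exercise | (k=4,j=2): S=84.1000, K−S=37.3500, hold=38.6348 ⇒ V=38.6348 continue | (k=4,j=3): S=134.4224, K−S=0.0000, hold=10.7786 ⇒ V=10.7786 continue | (k=4,j=4): S=214.8558, K−S=0.0000, hold=0.0000 ⇒ V=0.0000 continue  boundary S*=52.6163
step 3: (k=3,j=0): S=41.6181, K−S=79.8319, hold=78.8700 ⇒ V=79.8319 exercise | (k=3,j=1): S=66.5209, K−S=54.9291, hold=54.5516 ⇒ V=54.9291 exercise | (k=3,j=2): S=106.3246, K−S=15.1254, hold=25.6575 ⇒ V=25.6575 continue | (k=3,j=3): S=169.9454, K−S=0.0000, hold=5.7902 ⇒ V=5.7902 continue  boundary S*=66.5209
step 2: (k=2,j=0): S=52.6163, K−S=68.8337, hold=67.8718 ⇒ V=68.8337 exercise | (k=2,j=1): S=84.1000, K−S=37.3500, hold=41.1790 ⇒ V=41.1790 continue | (k=2,j=2): S=134.4224, K−S=0.0000, hold=16.4171 ⇒ V=16.4171 continue  boundary S*=52.6163
step 1: (k=1,j=0): S=66.5209, K−S=54.9291, hold=55.7089 ⇒ V=55.7089 continue | (k=1,j=1): S=106.3246, K−S=15.1254, hold=29.5891 ⇒ V=29.5891 continue  boundary S*=-
step 0: (k=0,j=0): S=84.1000, K−S=37.3500, hold=43.3863 ⇒ V=43.3863 continue  boundary S*=-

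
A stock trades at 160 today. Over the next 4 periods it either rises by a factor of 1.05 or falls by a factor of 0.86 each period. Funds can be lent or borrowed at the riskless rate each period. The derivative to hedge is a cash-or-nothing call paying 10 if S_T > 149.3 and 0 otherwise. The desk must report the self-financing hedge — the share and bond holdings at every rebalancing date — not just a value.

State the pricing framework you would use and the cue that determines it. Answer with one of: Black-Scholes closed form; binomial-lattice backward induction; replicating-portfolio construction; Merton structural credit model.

framework: replicating-portfolio construction

Key observation: a price alone would not answer the question — the per-node share/bond construction on the spot-160, 1.05/0.86 tree is required, and only the replicating-portfolio method yields it.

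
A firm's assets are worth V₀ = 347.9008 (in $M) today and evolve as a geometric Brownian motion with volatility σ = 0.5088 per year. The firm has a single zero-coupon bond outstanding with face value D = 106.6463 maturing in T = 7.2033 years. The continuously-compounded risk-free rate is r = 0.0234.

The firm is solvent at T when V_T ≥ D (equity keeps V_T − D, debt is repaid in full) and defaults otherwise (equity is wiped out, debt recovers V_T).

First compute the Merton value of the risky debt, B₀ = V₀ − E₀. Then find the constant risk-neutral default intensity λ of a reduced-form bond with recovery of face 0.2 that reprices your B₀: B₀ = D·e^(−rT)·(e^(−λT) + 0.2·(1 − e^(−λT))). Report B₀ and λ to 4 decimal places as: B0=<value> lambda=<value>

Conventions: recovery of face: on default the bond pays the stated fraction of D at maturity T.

Apply the equity-as-call identities (strike 106.6463, horizon 7.2033 years):
d₁ = [ln(V₀/D) + (r + σ²/2)T] / (σ√T)
   = [ln(347.9008/106.6463) + (0.0234 + 0.5·0.5088²)·7.2033] / (0.5088·√7.2033)
   = [1.182400 + 1.100943] / 1.365566 = 1.672085
d₂ = d₁ − σ√T = 1.672085 − 1.365566 = 0.306518
N(d₁) = 0.952746,  N(d₂) = 0.620395,  e^(−rT) = 0.844883
E₀ = V₀·N(d₁) − D·e^(−rT)·N(d₂)
   = 347.9008·0.952746 − 106.6463·0.844883·0.620395 = 275.561321
B₀ = V₀ − E₀ = 347.9008 − 275.561321 = 72.339479
e^(−λT) = (B₀·e^(rT)/D − 0.2)/(1 − 0.2) = (72.3395·1.183596/106.6463 − 0.2)/0.8 = 0.75355966
λ = −ln(0.75355966)/7.2033 = 0.039280

B0=72.3395 lambda=0.0393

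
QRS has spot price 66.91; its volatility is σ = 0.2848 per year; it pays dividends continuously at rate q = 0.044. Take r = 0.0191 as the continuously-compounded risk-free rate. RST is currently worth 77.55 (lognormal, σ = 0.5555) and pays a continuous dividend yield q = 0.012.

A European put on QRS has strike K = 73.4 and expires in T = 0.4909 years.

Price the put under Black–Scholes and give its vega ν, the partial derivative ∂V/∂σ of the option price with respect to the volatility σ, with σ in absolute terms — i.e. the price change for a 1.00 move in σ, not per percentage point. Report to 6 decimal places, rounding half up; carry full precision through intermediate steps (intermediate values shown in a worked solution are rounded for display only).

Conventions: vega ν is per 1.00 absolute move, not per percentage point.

σ√T = 0.2848·√0.4909 = 0.199543
d₁ = (ln(S/K) + (r−q+σ²/2)T) / (σ√T) = (ln(66.91/73.4) + (0.0191−0.044+0.2848²/2)·0.4909) / 0.199543 = (-0.092576 + 0.007685) / 0.199543 = -0.425423
d₂ = d₁ − σ√T = -0.425423 − 0.199543 = -0.624966
e^{−rT} = 0.990668
e^{−qT} = 0.978632
N(−d₁) = 0.664736,  N(−d₂) = 0.734003
Put price V = K·e^{−rT}·N(−d₂) − S·e^{−qT}·N(−d₁) = 53.373057 − 43.527083 = 9.845974
φ(d₁) = (1/√(2π))·e^{−d₁²/2} = 0.364426
ν = S·e^{−qT}·φ(d₁)·√T = 16.719245

price = 9.845974
ν = 16.719245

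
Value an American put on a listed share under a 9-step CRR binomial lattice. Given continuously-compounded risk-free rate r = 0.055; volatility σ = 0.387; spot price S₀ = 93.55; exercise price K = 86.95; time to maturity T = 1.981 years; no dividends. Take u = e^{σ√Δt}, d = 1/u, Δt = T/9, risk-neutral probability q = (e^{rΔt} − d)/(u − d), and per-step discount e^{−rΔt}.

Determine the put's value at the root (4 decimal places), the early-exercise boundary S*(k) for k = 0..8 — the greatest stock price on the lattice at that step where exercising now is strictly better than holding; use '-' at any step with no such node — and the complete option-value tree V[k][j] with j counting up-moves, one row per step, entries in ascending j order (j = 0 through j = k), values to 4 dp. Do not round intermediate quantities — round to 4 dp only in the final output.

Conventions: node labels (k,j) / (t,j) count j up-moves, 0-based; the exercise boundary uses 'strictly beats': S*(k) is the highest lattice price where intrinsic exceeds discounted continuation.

Δt=0.22011, u=1.19909, d=0.83396, q=0.48809, disc=e^(-rΔt)=0.98797
k=9 terminal: V=max(K-S,0) → 68.6955 60.7033 49.2119 32.6892 8.9327 0.0000 0.0000 0.0000 0.0000 0.0000
k=8: j=0 S=21.8888 intr=65.0612 cont=64.0149 V=65.0612[EX]; j=1 S=31.4723 intr=55.4777 cont=54.4315 V=55.4777[EX]; j=2 S=45.2515 intr=41.6985 cont=40.6522 V=41.6985[EX]; j=3 S=65.0637 intr=21.8863 cont=20.8401 V=21.8863[EX]; j=4 S=93.5500 intr=0.0000 cont=4.5177 V=4.5177[hold]; j=5 S=134.5083 intr=0.0000 cont=0.0000 V=0.0000[hold]; j=6 S=193.3991 intr=0.0000 cont=0.0000 V=0.0000[hold]; j=7 S=278.0735 intr=0.0000 cont=0.0000 V=0.0000[hold]; j=8 S=399.8204 intr=0.0000 cont=0.0000 V=0.0000[hold]  S*(8)=65.0637
k=7: j=0 S=26.2467 intr=60.7033 cont=59.6570 V=60.7033[EX]; j=1 S=37.7381 intr=49.2119 cont=48.1656 V=49.2119[EX]; j=2 S=54.2608 intr=32.6892 cont=31.6430 V=32.6892[EX]; j=3 S=78.0173 intr=8.9327 cont=13.2475 V=13.2475[hold]; j=4 S=112.1751 intr=0.0000 cont=2.2848 V=2.2848[hold]; j=5 S=161.2879 intr=0.0000 cont=0.0000 V=0.0000[hold]; j=6 S=231.9033 intr=0.0000 cont=0.0000 V=0.0000[hold]; j=7 S=333.4359 intr=0.0000 cont=0.0000 V=0.0000[hold]  S*(7)=54.2608
k=6: j=0 S=31.4723 intr=55.4777 cont=54.4315 V=55.4777[EX]; j=1 S=45.2515 intr=41.6985 cont=40.6522 V=41.6985[EX]; j=2 S=65.0637 intr=21.8863 cont=22.9208 V=22.9208[hold]; j=3 S=93.5500 intr=0.0000 cont=7.8017 V=7.8017[hold]; j=4 S=134.5083 intr=0.0000 cont=1.1555 V=1.1555[hold]; j=5 S=193.3991 intr=0.0000 cont=0.0000 V=0.0000[hold]; j=6 S=278.0735 intr=0.0000 cont=0.0000 V=0.0000[hold]  S*(6)=45.2515
k=5: j=0 S=37.7381 intr=49.2119 cont=48.1656 V=49.2119[EX]; j=1 S=54.2608 intr=32.6892 cont=32.1418 V=32.6892[EX]; j=2 S=78.0173 intr=8.9327 cont=15.3543 V=15.3543[hold]; j=3 S=112.1751 intr=0.0000 cont=4.5029 V=4.5029[hold]; j=4 S=161.2879 intr=0.0000 cont=0.5844 V=0.5844[hold]; j=5 S=231.9033 intr=0.0000 cont=0.0000 V=0.0000[hold]  S*(5)=54.2608
k=4: j=0 S=45.2515 intr=41.6985 cont=40.6522 V=41.6985[EX]; j=1 S=65.0637 intr=21.8863 cont=23.9367 V=23.9367[hold]; j=2 S=93.5500 intr=0.0000 cont=9.9368 V=9.9368[hold]; j=3 S=134.5083 intr=0.0000 cont=2.5592 V=2.5592[hold]; j=4 S=193.3991 intr=0.0000 cont=0.2956 V=0.2956[hold]  S*(4)=45.2515
k=3: j=0 S=54.2608 intr=32.6892 cont=32.6317 V=32.6892[EX]; j=1 S=78.0173 intr=8.9327 cont=16.8977 V=16.8977[hold]; j=2 S=112.1751 intr=0.0000 cont=6.2596 V=6.2596[hold]; j=3 S=161.2879 intr=0.0000 cont=1.4368 V=1.4368[hold]  S*(3)=54.2608
k=2: j=0 S=65.0637 intr=21.8863 cont=24.6809 V=24.6809[hold]; j=1 S=93.5500 intr=0.0000 cont=11.5645 V=11.5645[hold]; j=2 S=134.5083 intr=0.0000 cont=3.8587 V=3.8587[hold]  S*(2)=-
k=1: j=0 S=78.0173 intr=8.9327 cont=18.0590 V=18.0590[hold]; j=1 S=112.1751 intr=0.0000 cont=7.7095 V=7.7095[hold]  S*(1)=-
k=0: j=0 S=93.5500 intr=0.0000 cont=12.8509 V=12.8509[hold]  S*(0)=-

price = 12.8509
boundary = - - - 54.2608 45.2515 54.2608 45.2515 54.2608 65.0637
tree:
12.8509
18.0590 7.7095
24.6809 11.5645 3.8587
32.6892 16.8977 6.2596 1.4368
41.6985 23.9367 9.9368 2.5592 0.2956
49.2119 32.6892 15.3543 4.5029 0.5844 0.0000
55.4777 41.6985 22.9208 7.8017 1.1555 0.0000 0.0000
60.7033 49.2119 32.6892 13.2475 2.2848 0.0000 0.0000 0.0000
65.0612 55.4777 41.6985 21.8863 4.5177 0.0000 0.0000 0.0000 0.0000
68.6955 60.7033 49.2119 32.6892 8.9327 0.0000 0.0000 0.0000 0.0000 0.0000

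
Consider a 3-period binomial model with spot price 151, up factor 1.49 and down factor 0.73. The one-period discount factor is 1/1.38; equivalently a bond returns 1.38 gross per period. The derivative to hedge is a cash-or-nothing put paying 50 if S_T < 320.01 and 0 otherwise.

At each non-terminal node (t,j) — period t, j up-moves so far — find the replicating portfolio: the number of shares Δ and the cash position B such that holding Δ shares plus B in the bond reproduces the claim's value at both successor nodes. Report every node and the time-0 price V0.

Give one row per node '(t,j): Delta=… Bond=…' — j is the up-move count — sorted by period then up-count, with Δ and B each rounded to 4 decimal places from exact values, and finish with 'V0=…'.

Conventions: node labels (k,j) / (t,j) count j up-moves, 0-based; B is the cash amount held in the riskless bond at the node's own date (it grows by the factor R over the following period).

(0,0): Delta=-0.1673 Bond=32.3926
(1,0): Delta=0.0000 Bond=26.2550
(1,1): Delta=-0.1812 Bond=47.8235
(2,0): Delta=0.0000 Bond=36.2319
(2,1): Delta=0.0000 Bond=36.2319
(2,2): Delta=-0.1962 Bond=71.0336
V0=7.1230

Under the risk-neutral measure, an up-move has probability p* = (R−d)/(u−d) = 0.8553 and values discount at R = 1.38.
At maturity the claim pays: V(3,0)=50.0000, V(3,1)=50.0000, V(3,2)=50.0000, V(3,3)=0.0000
Node (2,0) S=80.4679: V=(p*·50.0000+(1−p*)·50.0000)/1.38=36.2319; Δ=(50.0000−50.0000)/(119.8972−58.7416)=0.0000; B=V−Δ·S=36.2319
Node (2,1) S=164.2427: V=(p*·50.0000+(1−p*)·50.0000)/1.38=36.2319; Δ=(50.0000−50.0000)/(244.7216−119.8972)=0.0000; B=V−Δ·S=36.2319
Node (2,2) S=335.2351: V=(p*·0.0000+(1−p*)·50.0000)/1.38=5.2441; Δ=(0.0000−50.0000)/(499.5003−244.7216)=-0.1962; B=V−Δ·S=71.0336
Node (1,0) S=110.2300: V=(p*·36.2319+(1−p*)·36.2319)/1.38=26.2550; Δ=(36.2319−36.2319)/(164.2427−80.4679)=0.0000; B=V−Δ·S=26.2550
Node (1,1) S=224.9900: V=(p*·5.2441+(1−p*)·36.2319)/1.38=7.0501; Δ=(5.2441−36.2319)/(335.2351−164.2427)=-0.1812; B=V−Δ·S=47.8235
Node (0,0) S=151.0000: V=(p*·7.0501+(1−p*)·26.2550)/1.38=7.1230; Δ=(7.0501−26.2550)/(224.9900−110.2300)=-0.1673; B=V−Δ·S=32.3926
Sanity check at the root: Δ(0,0)·S0 + B(0,0) reproduces V0 = 7.1230.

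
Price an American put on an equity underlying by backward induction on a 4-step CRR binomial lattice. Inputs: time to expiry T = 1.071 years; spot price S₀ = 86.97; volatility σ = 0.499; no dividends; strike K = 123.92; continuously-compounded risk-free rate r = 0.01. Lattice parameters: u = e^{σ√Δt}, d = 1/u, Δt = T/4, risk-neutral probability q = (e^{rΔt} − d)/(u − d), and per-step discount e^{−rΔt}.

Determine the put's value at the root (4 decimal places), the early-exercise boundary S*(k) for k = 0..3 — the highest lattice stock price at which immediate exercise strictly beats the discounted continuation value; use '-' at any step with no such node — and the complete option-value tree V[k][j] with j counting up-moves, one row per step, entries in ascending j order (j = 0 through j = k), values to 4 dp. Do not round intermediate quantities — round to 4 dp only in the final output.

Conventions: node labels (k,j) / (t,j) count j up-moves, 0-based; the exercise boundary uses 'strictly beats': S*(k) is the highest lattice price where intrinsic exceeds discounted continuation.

price = 44.5711
boundary = - - 51.8914 67.1788
tree:
44.5711
58.0576 27.7427
72.0286 40.6969 11.4870
83.8372 56.7412 20.6021 0.0000
92.9586 72.0286 36.9500 0.0000 0.0000

Δt=0.26775, u=1.29460, d=0.77244, q=0.44094, disc=e^(-rΔt)=0.99733
k=4 terminal: V=max(K-S,0) → 92.9586 72.0286 36.9500 0.0000 0.0000
k=3: j=0 S=40.0828 intr=83.8372 cont=83.5059 V=83.8372[EX]; j=1 S=67.1788 intr=56.7412 cont=56.4098 V=56.7412[EX]; j=2 S=112.5918 intr=11.3282 cont=20.6021 V=20.6021[hold]; j=3 S=188.7039 intr=0.0000 cont=0.0000 V=0.0000[hold]  S*(3)=67.1788
k=2: j=0 S=51.8914 intr=72.0286 cont=71.6973 V=72.0286[EX]; j=1 S=86.9700 intr=36.9500 cont=40.6969 V=40.6969[hold]; j=2 S=145.7618 intr=0.0000 cont=11.4870 V=11.4870[hold]  S*(2)=51.8914
k=1: j=0 S=67.1788 intr=56.7412 cont=58.0576 V=58.0576[hold]; j=1 S=112.5918 intr=11.3282 cont=27.7427 V=27.7427[hold]  S*(1)=-
k=0: j=0 S=86.9700 intr=36.9500 cont=44.5711 V=44.5711[hold]  S*(0)=-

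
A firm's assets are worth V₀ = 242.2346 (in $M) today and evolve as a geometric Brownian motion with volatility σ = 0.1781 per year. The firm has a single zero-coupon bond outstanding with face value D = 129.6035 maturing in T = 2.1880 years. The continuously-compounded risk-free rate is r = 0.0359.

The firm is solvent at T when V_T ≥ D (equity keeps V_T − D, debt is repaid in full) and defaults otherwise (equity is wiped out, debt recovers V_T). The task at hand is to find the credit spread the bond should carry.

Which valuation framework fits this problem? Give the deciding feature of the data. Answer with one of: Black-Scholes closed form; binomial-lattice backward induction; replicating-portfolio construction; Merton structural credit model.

framework: Merton structural credit model

Key observation: with the firm-asset dynamics (V₀ = 242.2346) and a single zero-coupon liability of face 129.6035 given, debt value, spread, and default probability all derive from the option view of the balance sheet.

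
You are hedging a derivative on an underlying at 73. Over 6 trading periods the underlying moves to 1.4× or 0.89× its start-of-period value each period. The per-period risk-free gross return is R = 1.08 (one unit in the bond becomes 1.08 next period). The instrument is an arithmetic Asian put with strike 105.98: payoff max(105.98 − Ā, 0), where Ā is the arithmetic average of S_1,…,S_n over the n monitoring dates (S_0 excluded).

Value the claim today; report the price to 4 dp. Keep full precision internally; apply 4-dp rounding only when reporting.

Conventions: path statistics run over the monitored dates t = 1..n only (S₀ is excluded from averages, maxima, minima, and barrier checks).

price = 13.0090

Set p* = 0.3725 (from d < R < u); the path-dependent value is the discounted p*-expectation over all price paths.
Enumerate all 2^6 = 64 price paths (U = up ×1.4, D = down ×0.89); each path with k up-moves has probability p*^k·(1−p*)^(6−k).
DDDDDD: Ā=49.5169, payoff=56.4631, prob=0.061021
UDDDDD: Ā=77.8917, payoff=28.0883, prob=0.036231
DUDDDD: Ā=71.6867, payoff=34.2933, prob=0.036231
UUDDDD: Ā=112.7656, payoff=0.0000, prob=0.021512
DDUDDD: Ā=66.1642, payoff=39.8158, prob=0.036231
UDUDDD: Ā=104.0786, payoff=1.9014, prob=0.021512
DUUDDD: Ā=97.8736, payoff=8.1064, prob=0.021512
UUUDDD: Ā=153.9584, payoff=0.0000, prob=0.012773
DDDUDD: Ā=61.2493, payoff=44.7307, prob=0.036231
UDDUDD: Ā=96.3471, payoff=9.6329, prob=0.021512
DUDUDD: Ā=90.1421, payoff=15.8379, prob=0.021512
UUDUDD: Ā=141.7966, payoff=0.0000, prob=0.012773
DDUUDD: Ā=84.6197, payoff=21.3603, prob=0.021512
UDUUDD: Ā=133.1096, payoff=0.0000, prob=0.012773
DUUUDD: Ā=126.9046, payoff=0.0000, prob=0.012773
UUUUDD: Ā=199.6253, payoff=0.0000, prob=0.007584
DDDDUD: Ā=56.8749, payoff=49.1051, prob=0.036231
UDDDUD: Ā=89.4662, payoff=16.5138, prob=0.021512
DUDDUD: Ā=83.2612, payoff=22.7188, prob=0.021512
UUDDUD: Ā=130.9726, payoff=0.0000, prob=0.012773
DDUDUD: Ā=77.7387, payoff=28.2413, prob=0.021512
UDUDUD: Ā=122.2856, payoff=0.0000, prob=0.012773
DUUDUD: Ā=116.0806, payoff=0.0000, prob=0.012773
UUUDUD: Ā=182.5987, payoff=0.0000, prob=0.007584
DDDUUD: Ā=72.8237, payoff=33.1563, prob=0.021512
UDDUUD: Ā=114.5542, payoff=0.0000, prob=0.012773
DUDUUD: Ā=108.3492, payoff=0.0000, prob=0.012773
UUDUUD: Ā=170.4369, payoff=0.0000, prob=0.007584
DDUUUD: Ā=102.8267, payoff=3.1533, prob=0.012773
UDUUUD: Ā=161.7499, payoff=0.0000, prob=0.007584
DUUUUD: Ā=155.5449, payoff=0.0000, prob=0.007584
UUUUUD: Ā=244.6774, payoff=0.0000, prob=0.004503
DDDDDU: Ā=52.9818, payoff=52.9982, prob=0.036231
UDDDDU: Ā=83.3421, payoff=22.6379, prob=0.021512
DUDDDU: Ā=77.1371, payoff=28.8429, prob=0.021512
UUDDDU: Ā=121.3393, payoff=0.0000, prob=0.012773
DDUDDU: Ā=71.6147, payoff=34.3653, prob=0.021512
UDUDDU: Ā=112.6523, payoff=0.0000, prob=0.012773
DUUDDU: Ā=106.4473, payoff=0.0000, prob=0.012773
UUUDDU: Ā=167.4451, payoff=0.0000, prob=0.007584
DDDUDU: Ā=66.6997, payoff=39.2803, prob=0.021512
UDDUDU: Ā=104.9208, payoff=1.0592, prob=0.012773
DUDUDU: Ā=98.7158, payoff=7.2642, prob=0.012773
UUDUDU: Ā=155.2833, payoff=0.0000, prob=0.007584
DDUUDU: Ā=93.1934, payoff=12.7866, prob=0.012773
UDUUDU: Ā=146.5963, payoff=0.0000, prob=0.007584
DUUUDU: Ā=140.3913, payoff=0.0000, prob=0.007584
UUUUDU: Ā=220.8403, payoff=0.0000, prob=0.004503
DDDDUU: Ā=62.3253, payoff=43.6547, prob=0.021512
UDDDUU: Ā=98.0399, payoff=7.9401, prob=0.012773
DUDDUU: Ā=91.8349, payoff=14.1451, prob=0.012773
UUDDUU: Ā=144.4593, payoff=0.0000, prob=0.007584
DDUDUU: Ā=86.3124, payoff=19.6676, prob=0.012773
UDUDUU: Ā=135.7723, payoff=0.0000, prob=0.007584
DUUDUU: Ā=129.5673, payoff=0.0000, prob=0.007584
UUUDUU: Ā=203.8138, payoff=0.0000, prob=0.004503
DDDUUU: Ā=81.3974, payoff=24.5826, prob=0.012773
UDDUUU: Ā=128.0409, payoff=0.0000, prob=0.007584
DUDUUU: Ā=121.8359, payoff=0.0000, prob=0.007584
UUDUUU: Ā=191.6520, payoff=0.0000, prob=0.004503
DDUUUU: Ā=116.3135, payoff=0.0000, prob=0.007584
UDUUUU: Ā=182.9650, payoff=0.0000, prob=0.004503
DUUUUU: Ā=176.7600, payoff=0.0000, prob=0.004503
UUUUUU: Ā=278.0494, payoff=0.0000, prob=0.002674
Price = Σ prob·payoff / R^6 = 20.643723 / 1.586874 = 13.0090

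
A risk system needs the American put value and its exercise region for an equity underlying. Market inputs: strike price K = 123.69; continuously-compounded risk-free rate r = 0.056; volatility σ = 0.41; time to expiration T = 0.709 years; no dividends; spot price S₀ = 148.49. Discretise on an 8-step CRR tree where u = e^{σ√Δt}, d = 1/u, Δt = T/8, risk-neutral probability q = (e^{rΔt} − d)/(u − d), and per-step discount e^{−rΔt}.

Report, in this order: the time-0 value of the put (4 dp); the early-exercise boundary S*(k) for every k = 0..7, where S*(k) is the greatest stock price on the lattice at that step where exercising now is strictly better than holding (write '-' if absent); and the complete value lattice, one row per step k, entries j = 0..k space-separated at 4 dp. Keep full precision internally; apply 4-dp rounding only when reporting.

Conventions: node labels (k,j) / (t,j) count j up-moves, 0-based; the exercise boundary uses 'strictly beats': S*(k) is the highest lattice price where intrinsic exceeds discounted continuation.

params: Δt=0.08862 u=1.12982 d=0.88510 q=0.48985 e^(-rΔt)=0.99505
t_8 payoffs: 67.7621 52.2986 32.5597 7.3631 0.0000 0.0000 0.0000 0.0000 0.0000
t_7: node(7,0) S=63.1884 payoff=60.5016 vs cont=59.8893 → 60.5016 [stop]  node(7,1) S=80.6593 payoff=43.0307 vs cont=42.4184 → 43.0307 [stop]  node(7,2) S=102.9607 payoff=20.7293 vs cont=20.1170 → 20.7293 [stop]  node(7,3) S=131.4282 payoff=0.0000 vs cont=3.7377 → 3.7377 [wait]  node(7,4) S=167.7667 payoff=0.0000 vs cont=0.0000 → 0.0000 [wait]  node(7,5) S=214.1524 payoff=0.0000 vs cont=0.0000 → 0.0000 [wait]  node(7,6) S=273.3633 payoff=0.0000 vs cont=0.0000 → 0.0000 [wait]  node(7,7) S=348.9453 payoff=0.0000 vs cont=0.0000 → 0.0000 [wait]  ⇒ S*(7)=102.9607
t_6: node(6,0) S=71.3914 payoff=52.2986 vs cont=51.6863 → 52.2986 [stop]  node(6,1) S=91.1303 payoff=32.5597 vs cont=31.9473 → 32.5597 [stop]  node(6,2) S=116.3269 payoff=7.3631 vs cont=12.3445 → 12.3445 [wait]  node(6,3) S=148.4900 payoff=0.0000 vs cont=1.8973 → 1.8973 [wait]  node(6,4) S=189.5459 payoff=0.0000 vs cont=0.0000 → 0.0000 [wait]  node(6,5) S=241.9533 payoff=0.0000 vs cont=0.0000 → 0.0000 [wait]  node(6,6) S=308.8508 payoff=0.0000 vs cont=0.0000 → 0.0000 [wait]  ⇒ S*(6)=91.1303
t_5: node(5,0) S=80.6593 payoff=43.0307 vs cont=42.4184 → 43.0307 [stop]  node(5,1) S=102.9607 payoff=20.7293 vs cont=22.5450 → 22.5450 [wait]  node(5,2) S=131.4282 payoff=0.0000 vs cont=7.1911 → 7.1911 [wait]  node(5,3) S=167.7667 payoff=0.0000 vs cont=0.9631 → 0.9631 [wait]  node(5,4) S=214.1524 payoff=0.0000 vs cont=0.0000 → 0.0000 [wait]  node(5,5) S=273.3633 payoff=0.0000 vs cont=0.0000 → 0.0000 [wait]  ⇒ S*(5)=80.6593
t_4: node(4,0) S=91.1303 payoff=32.5597 vs cont=32.8324 → 32.8324 [wait]  node(4,1) S=116.3269 payoff=7.3631 vs cont=14.9495 → 14.9495 [wait]  node(4,2) S=148.4900 payoff=0.0000 vs cont=4.1198 → 4.1198 [wait]  node(4,3) S=189.5459 payoff=0.0000 vs cont=0.4889 → 0.4889 [wait]  node(4,4) S=241.9533 payoff=0.0000 vs cont=0.0000 → 0.0000 [wait]  ⇒ S*(4)=-
t_3: node(3,0) S=102.9607 payoff=20.7293 vs cont=23.9532 → 23.9532 [wait]  node(3,1) S=131.4282 payoff=0.0000 vs cont=9.5968 → 9.5968 [wait]  node(3,2) S=167.7667 payoff=0.0000 vs cont=2.3296 → 2.3296 [wait]  node(3,3) S=214.1524 payoff=0.0000 vs cont=0.2482 → 0.2482 [wait]  ⇒ S*(3)=-
t_2: node(2,0) S=116.3269 payoff=7.3631 vs cont=16.8368 → 16.8368 [wait]  node(2,1) S=148.4900 payoff=0.0000 vs cont=6.0070 → 6.0070 [wait]  node(2,2) S=189.5459 payoff=0.0000 vs cont=1.3035 → 1.3035 [wait]  ⇒ S*(2)=-
t_1: node(1,0) S=131.4282 payoff=0.0000 vs cont=11.4747 → 11.4747 [wait]  node(1,1) S=167.7667 payoff=0.0000 vs cont=3.6847 → 3.6847 [wait]  ⇒ S*(1)=-
t_0: node(0,0) S=148.4900 payoff=0.0000 vs cont=7.6208 → 7.6208 [wait]  ⇒ S*(0)=-

price = 7.6208
boundary = - - - - - 80.6593 91.1303 102.9607
tree:
7.6208
11.4747 3.6847
16.8368 6.0070 1.3035
23.9532 9.5968 2.3296 0.2482
32.8324 14.9495 4.1198 0.4889 0.0000
43.0307 22.5450 7.1911 0.9631 0.0000 0.0000
52.2986 32.5597 12.3445 1.8973 0.0000 0.0000 0.0000
60.5016 43.0307 20.7293 3.7377 0.0000 0.0000 0.0000 0.0000
67.7621 52.2986 32.5597 7.3631 0.0000 0.0000 0.0000 0.0000 0.0000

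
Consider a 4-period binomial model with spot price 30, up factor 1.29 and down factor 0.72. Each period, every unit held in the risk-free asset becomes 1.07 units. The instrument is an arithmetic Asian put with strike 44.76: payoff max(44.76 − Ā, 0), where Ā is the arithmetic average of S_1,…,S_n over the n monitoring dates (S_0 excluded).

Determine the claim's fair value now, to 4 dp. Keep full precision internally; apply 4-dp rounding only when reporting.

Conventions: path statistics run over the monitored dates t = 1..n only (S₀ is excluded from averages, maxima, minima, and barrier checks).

No-arbitrage gives p* = (R−d)/(u−d) = 0.6140: enumerate every path, weight its payoff by its p*-probability, and discount by R^4.
Enumerate all 2^4 = 16 price paths (U = up ×1.29, D = down ×0.72); each path with k up-moves has probability p*^k·(1−p*)^(4−k).
DDDD: Ā=14.1029, payoff=30.6571, prob=0.022192
UDDD: Ā=25.2677, payoff=19.4923, prob=0.035305
DUDD: Ā=20.9927, payoff=23.7673, prob=0.035305
UUDD: Ā=37.6119, payoff=7.1481, prob=0.056167
DDUD: Ā=17.9147, payoff=26.8453, prob=0.035305
UDUD: Ā=32.0972, payoff=12.6628, prob=0.056167
DUUD: Ā=27.8222, payoff=16.9378, prob=0.056167
UUUD: Ā=49.8480, payoff=0.0000, prob=0.089357
DDDU: Ā=15.6985, payoff=29.0615, prob=0.035305
UDDU: Ā=28.1265, payoff=16.6335, prob=0.056167
DUDU: Ā=23.8515, payoff=20.9085, prob=0.056167
UUDU: Ā=42.7340, payoff=2.0260, prob=0.089357
DDUU: Ā=20.7735, payoff=23.9865, prob=0.056167
UDUU: Ā=37.2193, payoff=7.5407, prob=0.089357
DUUU: Ā=32.9443, payoff=11.8157, prob=0.089357
UUUU: Ā=59.0251, payoff=0.0000, prob=0.142158
Price = Σ prob·payoff / R^4 = 11.612018 / 1.310796 = 8.8588

price = 8.8588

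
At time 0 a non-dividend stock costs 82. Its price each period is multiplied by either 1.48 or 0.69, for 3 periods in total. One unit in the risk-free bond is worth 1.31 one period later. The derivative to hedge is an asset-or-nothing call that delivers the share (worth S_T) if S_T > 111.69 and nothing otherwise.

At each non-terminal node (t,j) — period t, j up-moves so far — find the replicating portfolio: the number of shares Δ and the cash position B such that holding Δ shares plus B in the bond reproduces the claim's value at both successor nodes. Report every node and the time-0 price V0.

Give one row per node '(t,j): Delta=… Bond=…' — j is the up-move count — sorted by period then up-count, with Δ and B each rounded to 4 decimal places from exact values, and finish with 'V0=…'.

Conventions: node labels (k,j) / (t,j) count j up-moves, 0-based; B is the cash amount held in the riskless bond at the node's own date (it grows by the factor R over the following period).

(0,0): Delta=1.1627 Bond=-16.2634
(1,0): Delta=1.6611 Bond=-49.5029
(1,1): Delta=1.0990 Bond=-13.5734
(2,0): Delta=0.0000 Bond=0.0000
(2,1): Delta=1.8734 Bond=-82.6299
(2,2): Delta=1.0000 Bond=0.0000
V0=79.0785

No-arbitrage ⇒ martingale measure with p* = (R−d)/(u−d) = 0.7848.
Terminal payoffs: V(3,0)=0.0000, V(3,1)=0.0000, V(3,2)=123.9328, V(3,3)=265.8269
Node (2,0) S=39.0402: V=(p*·0.0000+(1−p*)·0.0000)/1.31=0.0000; Δ=(0.0000−0.0000)/(57.7795−26.9377)=0.0000; B=V−Δ·S=0.0000
Node (2,1) S=83.7384: V=(p*·123.9328+(1−p*)·0.0000)/1.31=74.2471; Δ=(123.9328−0.0000)/(123.9328−57.7795)=1.8734; B=V−Δ·S=-82.6299
Node (2,2) S=179.6128: V=(p*·265.8269+(1−p*)·123.9328)/1.31=179.6128; Δ=(265.8269−123.9328)/(265.8269−123.9328)=1.0000; B=V−Δ·S=0.0000
Node (1,0) S=56.5800: V=(p*·74.2471+(1−p*)·0.0000)/1.31=44.4808; Δ=(74.2471−0.0000)/(83.7384−39.0402)=1.6611; B=V−Δ·S=-49.5029
Node (1,1) S=121.3600: V=(p*·179.6128+(1−p*)·74.2471)/1.31=119.8009; Δ=(179.6128−74.2471)/(179.6128−83.7384)=1.0990; B=V−Δ·S=-13.5734
Node (0,0) S=82.0000: V=(p*·119.8009+(1−p*)·44.4808)/1.31=79.0785; Δ=(119.8009−44.4808)/(121.3600−56.5800)=1.1627; B=V−Δ·S=-16.2634
Check: Δ(0,0)·S0 + B(0,0) = 79.0785 = V0.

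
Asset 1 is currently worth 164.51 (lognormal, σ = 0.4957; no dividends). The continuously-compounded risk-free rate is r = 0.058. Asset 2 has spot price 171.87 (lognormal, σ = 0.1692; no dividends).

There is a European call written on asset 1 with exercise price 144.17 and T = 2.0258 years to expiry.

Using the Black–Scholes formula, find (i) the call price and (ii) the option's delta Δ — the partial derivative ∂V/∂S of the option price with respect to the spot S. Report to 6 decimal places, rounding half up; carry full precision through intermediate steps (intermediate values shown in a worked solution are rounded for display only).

σ√T = 0.4957·√2.0258 = 0.705533
d₁ = (ln(S/K) + (r+σ²/2)T) / (σ√T) = (ln(164.51/144.17) + (0.058+0.4957²/2)·2.0258) / 0.705533 = (0.131978 + 0.366385) / 0.705533 = 0.706364
d₂ = d₁ − σ√T = 0.706364 − 0.705533 = 0.000831
e^{−rT} = 0.889144
N(d₁) = 0.760019,  N(d₂) = 0.500332
Call price V = S·N(d₁) − K·e^{−rT}·N(d₂) = 125.030734 − 64.136425 = 60.894310
Δ = N(d₁) = 0.760019

price = 60.894310
Δ = 0.760019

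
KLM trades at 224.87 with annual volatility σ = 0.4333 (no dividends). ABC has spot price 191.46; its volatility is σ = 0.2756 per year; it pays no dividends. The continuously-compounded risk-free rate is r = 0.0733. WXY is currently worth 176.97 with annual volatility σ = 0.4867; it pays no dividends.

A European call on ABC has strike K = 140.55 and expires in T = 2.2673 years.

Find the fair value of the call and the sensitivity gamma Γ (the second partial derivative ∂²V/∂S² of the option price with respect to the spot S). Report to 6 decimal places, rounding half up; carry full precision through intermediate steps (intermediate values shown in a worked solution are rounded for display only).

σ√T = 0.2756·√2.2673 = 0.414986
d₁ = (ln(S/K) + (r+σ²/2)T) / (σ√T) = (ln(191.46/140.55) + (0.0733+0.2756²/2)·2.2673) / 0.414986 = (0.309116 + 0.252300) / 0.414986 = 1.352853
d₂ = d₁ − σ√T = 1.352853 − 0.414986 = 0.937867
e^{−rT} = 0.846883
N(d₁) = 0.911949,  N(d₂) = 0.825844
Call price V = S·N(d₁) − K·e^{−rT}·N(d₂) = 174.601706 − 98.299639 = 76.302067
φ(d₁) = (1/√(2π))·e^{−d₁²/2} = 0.159766
Γ = φ(d₁) / (S·σ·√T) = 0.002011

price = 76.302067
Γ = 0.002011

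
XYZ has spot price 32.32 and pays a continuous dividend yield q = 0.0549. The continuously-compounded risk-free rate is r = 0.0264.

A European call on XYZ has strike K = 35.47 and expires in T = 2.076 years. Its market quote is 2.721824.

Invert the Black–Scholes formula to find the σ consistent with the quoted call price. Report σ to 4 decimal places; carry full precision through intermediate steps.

At σ = 0.2651 the Black–Scholes value reproduces the quote:
σ√T = 0.2651·√2.076 = 0.381965
d₁ = (ln(S/K) + (r−q+σ²/2)T) / (σ√T) = (ln(32.32/35.47) + (0.0264−0.0549+0.2651²/2)·2.076) / 0.381965 = (-0.093001 + 0.013783) / 0.381965 = -0.207397
d₂ = d₁ − σ√T = -0.207397 − 0.381965 = -0.589362
e^{−rT} = 0.946668
e^{−qT} = 0.892283
N(d₁) = 0.417850,  N(d₂) = 0.277809
V = S·e^{−qT}·N(d₁) − K·e^{−rT}·N(d₂) = 12.050192 − 9.328368 = 2.721824 (the observed quote) — the price is monotone increasing in volatility, hence this σ is the only solution

sigma = 0.2651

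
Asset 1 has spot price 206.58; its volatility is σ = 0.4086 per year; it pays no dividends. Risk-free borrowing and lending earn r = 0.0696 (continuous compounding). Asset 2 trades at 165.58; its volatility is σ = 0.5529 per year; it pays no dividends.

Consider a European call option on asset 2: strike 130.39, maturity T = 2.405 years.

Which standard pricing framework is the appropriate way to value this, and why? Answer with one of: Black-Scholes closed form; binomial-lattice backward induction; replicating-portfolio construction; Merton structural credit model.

Key observation: the strike-130.39 call on asset 2 is European-exercise on a continuously-modelled lognormal underlying, so its value is a single closed-form evaluation.

framework: Black-Scholes closed form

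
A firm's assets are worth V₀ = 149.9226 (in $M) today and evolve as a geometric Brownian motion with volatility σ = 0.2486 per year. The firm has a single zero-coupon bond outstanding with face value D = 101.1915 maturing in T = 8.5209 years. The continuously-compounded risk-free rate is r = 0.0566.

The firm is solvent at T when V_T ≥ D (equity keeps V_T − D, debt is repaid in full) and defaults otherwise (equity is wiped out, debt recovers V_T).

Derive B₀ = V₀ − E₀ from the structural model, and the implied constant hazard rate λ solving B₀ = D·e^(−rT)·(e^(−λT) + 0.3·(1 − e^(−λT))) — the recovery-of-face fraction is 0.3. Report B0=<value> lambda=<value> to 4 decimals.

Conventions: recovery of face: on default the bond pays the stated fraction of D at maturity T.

B0=58.7521 lambda=0.0104

Work the structural quantities from V₀ = 149.9226 against face 101.1915:
d₁ = [ln(V₀/D) + (r + σ²/2)T] / (σ√T)
   = [ln(149.9226/101.1915) + (0.0566 + 0.5·0.2486²)·8.5209] / (0.2486·√8.5209)
   = [0.393104 + 0.745587] / 0.725678 = 1.569142
d₂ = d₁ − σ√T = 1.569142 − 0.725678 = 0.843464
N(d₁) = 0.941693,  N(d₂) = 0.800516,  e^(−rT) = 0.617372
E₀ = V₀·N(d₁) − D·e^(−rT)·N(d₂)
   = 149.9226·0.941693 − 101.1915·0.617372·0.800516 = 91.170523
B₀ = V₀ − E₀ = 149.9226 − 91.170523 = 58.752077
e^(−λT) = (B₀·e^(rT)/D − 0.3)/(1 − 0.3) = (58.7521·1.619768/101.1915 − 0.3)/0.7 = 0.91491765
λ = −ln(0.91491765)/8.5209 = 0.010436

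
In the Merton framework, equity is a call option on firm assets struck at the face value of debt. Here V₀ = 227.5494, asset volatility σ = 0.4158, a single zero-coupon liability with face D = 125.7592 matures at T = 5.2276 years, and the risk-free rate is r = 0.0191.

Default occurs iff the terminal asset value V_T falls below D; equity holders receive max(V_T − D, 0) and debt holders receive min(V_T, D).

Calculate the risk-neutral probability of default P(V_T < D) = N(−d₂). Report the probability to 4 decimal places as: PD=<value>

PD=0.4000

Apply the equity-as-call identities (strike 125.7592, horizon 5.2276 years):
d₁ = [ln(V₀/D) + (r + σ²/2)T] / (σ√T)
   = [ln(227.5494/125.7592) + (0.0191 + 0.5·0.4158²)·5.2276] / (0.4158·√5.2276)
   = [0.592998 + 0.551746] / 0.950683 = 1.204129
d₂ = d₁ − σ√T = 1.204129 − 0.950683 = 0.253446
risk-neutral PD = N(−d₂) = N(-0.253446) = 0.399962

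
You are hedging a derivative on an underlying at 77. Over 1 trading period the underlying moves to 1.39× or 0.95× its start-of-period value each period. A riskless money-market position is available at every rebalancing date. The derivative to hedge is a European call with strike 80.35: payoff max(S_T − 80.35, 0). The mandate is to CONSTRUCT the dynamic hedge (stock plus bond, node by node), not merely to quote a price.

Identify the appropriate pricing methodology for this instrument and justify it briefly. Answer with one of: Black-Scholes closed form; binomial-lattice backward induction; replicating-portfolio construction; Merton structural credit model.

Key observation: since the answer must list Δ and B at each node of the 1.39/0.95 lattice on 77, the replicating-portfolio method — solving the two-state system at every node — is the one that applies.

framework: replicating-portfolio construction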